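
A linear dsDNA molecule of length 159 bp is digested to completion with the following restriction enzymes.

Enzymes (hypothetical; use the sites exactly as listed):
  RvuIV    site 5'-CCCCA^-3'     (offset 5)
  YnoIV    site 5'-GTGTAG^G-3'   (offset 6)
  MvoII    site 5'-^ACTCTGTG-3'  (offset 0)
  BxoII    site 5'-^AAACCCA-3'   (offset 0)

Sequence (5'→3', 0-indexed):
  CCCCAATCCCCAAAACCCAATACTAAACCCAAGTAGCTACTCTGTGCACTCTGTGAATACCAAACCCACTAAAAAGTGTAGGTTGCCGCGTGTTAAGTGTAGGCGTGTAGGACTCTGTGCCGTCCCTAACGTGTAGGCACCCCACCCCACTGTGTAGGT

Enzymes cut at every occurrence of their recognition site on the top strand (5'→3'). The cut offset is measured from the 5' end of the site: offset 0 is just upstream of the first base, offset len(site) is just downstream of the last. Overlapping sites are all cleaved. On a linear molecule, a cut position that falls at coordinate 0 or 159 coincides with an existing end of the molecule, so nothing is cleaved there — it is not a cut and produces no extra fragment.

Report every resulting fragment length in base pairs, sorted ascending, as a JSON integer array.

Site scan:
  RvuIV CCCCA/5: at [0, 7, 139, 144] ⇒ [5, 12, 144, 149]
  YnoIV GTGTAGG/6: at [75, 96, 104, 130, 151] ⇒ [81, 102, 110, 136, 157]
  MvoII ACTCTGTG/0: at [38, 47, 111] ⇒ [38, 47, 111]
  BxoII AAACCCA/0: at [12, 24, 61] ⇒ [12, 24, 61]

Pooled cuts: [5, 12, 24, 38, 47, 61, 81, 102, 110, 111, 136, 144, 149, 157]

Fragment lengths:
  [0,5): 5 bp
  [5,12): 7 bp
  [12,24): 12 bp
  [24,38): 14 bp
  [38,47): 9 bp
  [47,61): 14 bp
  [61,81): 20 bp
  [81,102): 21 bp
  [102,110): 8 bp
  [110,111): 1 bp
  [111,136): 25 bp
  [136,144): 8 bp
  [144,149): 5 bp
  [149,157): 8 bp
  [157,159): 2 bp

[1,2,5,5,7,8,8,8,9,12,14,14,20,21,25]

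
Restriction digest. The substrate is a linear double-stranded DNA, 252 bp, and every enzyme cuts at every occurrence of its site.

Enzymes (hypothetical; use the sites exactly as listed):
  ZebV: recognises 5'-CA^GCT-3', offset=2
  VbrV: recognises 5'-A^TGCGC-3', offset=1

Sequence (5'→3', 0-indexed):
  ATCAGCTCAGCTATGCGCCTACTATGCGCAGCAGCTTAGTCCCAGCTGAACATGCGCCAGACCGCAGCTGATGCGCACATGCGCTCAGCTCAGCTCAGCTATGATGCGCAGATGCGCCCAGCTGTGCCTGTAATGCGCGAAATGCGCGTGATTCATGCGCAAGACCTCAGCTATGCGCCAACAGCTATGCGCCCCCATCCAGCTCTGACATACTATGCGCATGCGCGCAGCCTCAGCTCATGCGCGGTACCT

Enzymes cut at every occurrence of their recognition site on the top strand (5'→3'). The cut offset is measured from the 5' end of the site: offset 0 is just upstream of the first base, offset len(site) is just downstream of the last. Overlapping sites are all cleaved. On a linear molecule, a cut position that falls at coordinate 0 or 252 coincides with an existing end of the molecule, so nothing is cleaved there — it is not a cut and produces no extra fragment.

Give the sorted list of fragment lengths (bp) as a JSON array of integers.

[4,4,4,4,5,5,5,5,5,6,7,8,8,8,8,8,9,9,10,11,11,12,13,13,14,14,14,14,14]

Per-enzyme occurrences:
  ZebV (CAGCT, off=2): starts [2, 7, 31, 42, 64, 85, 90, 95, 118, 167, 181, 199, 233] → cuts [4, 9, 33, 44, 66, 87, 92, 97, 120, 169, 183, 201, 235]
  VbrV (ATGCGC, off=1): starts [12, 23, 51, 70, 78, 103, 111, 132, 141, 154, 172, 186, 214, 220, 239] → cuts [13, 24, 52, 71, 79, 104, 112, 133, 142, 155, 173, 187, 215, 221, 240]

All cut coordinates (distinct, sorted): [4, 9, 13, 24, 33, 44, 52, 66, 71, 79, 87, 92, 97, 104, 112, 120, 133, 142, 155, 169, 173, 183, 187, 201, 215, 221, 235, 240]

Fragments:
  [0,4): 4 bp
  [4,9): 5 bp
  [9,13): 4 bp
  [13,24): 11 bp
  [24,33): 9 bp
  [33,44): 11 bp
  [44,52): 8 bp
  [52,66): 14 bp
  [66,71): 5 bp
  [71,79): 8 bp
  [79,87): 8 bp
  [87,92): 5 bp
  [92,97): 5 bp
  [97,104): 7 bp
  [104,112): 8 bp
  [112,120): 8 bp
  [120,133): 13 bp
  [133,142): 9 bp
  [142,155): 13 bp
  [155,169): 14 bp
  [169,173): 4 bp
  [173,183): 10 bp
  [183,187): 4 bp
  [187,201): 14 bp
  [201,215): 14 bp
  [215,221): 6 bp
  [221,235): 14 bp
  [235,240): 5 bp
  [240,252): 12 bp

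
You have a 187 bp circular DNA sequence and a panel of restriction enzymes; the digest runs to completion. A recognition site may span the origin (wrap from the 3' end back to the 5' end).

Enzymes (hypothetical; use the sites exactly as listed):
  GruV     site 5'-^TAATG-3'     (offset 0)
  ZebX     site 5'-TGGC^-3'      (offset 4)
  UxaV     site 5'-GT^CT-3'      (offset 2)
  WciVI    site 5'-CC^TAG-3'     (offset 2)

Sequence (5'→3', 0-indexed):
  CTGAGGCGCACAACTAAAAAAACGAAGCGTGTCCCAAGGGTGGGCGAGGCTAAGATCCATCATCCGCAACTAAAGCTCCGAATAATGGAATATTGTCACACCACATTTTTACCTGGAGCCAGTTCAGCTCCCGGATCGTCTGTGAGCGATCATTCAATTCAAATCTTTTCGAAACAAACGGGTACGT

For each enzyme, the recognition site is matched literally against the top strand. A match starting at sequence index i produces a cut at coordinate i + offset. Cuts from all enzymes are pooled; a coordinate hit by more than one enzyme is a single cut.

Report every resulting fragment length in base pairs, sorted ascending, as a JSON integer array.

[48,57,82]

Site scan:
  GruV (TAATG, off=0): starts [82] → cuts [82]
  ZebX (TGGC, off=4): no sites
  UxaV (GTCT, off=2): starts [137, 185] → cuts [0, 139]
  WciVI (CCTAG, off=2): no sites

Pooled cuts: [0, 82, 139]

Fragments:
  0→82: 82 bp
  82→139: 57 bp
  139→0 (wrap): 187-139+0 = 48 bp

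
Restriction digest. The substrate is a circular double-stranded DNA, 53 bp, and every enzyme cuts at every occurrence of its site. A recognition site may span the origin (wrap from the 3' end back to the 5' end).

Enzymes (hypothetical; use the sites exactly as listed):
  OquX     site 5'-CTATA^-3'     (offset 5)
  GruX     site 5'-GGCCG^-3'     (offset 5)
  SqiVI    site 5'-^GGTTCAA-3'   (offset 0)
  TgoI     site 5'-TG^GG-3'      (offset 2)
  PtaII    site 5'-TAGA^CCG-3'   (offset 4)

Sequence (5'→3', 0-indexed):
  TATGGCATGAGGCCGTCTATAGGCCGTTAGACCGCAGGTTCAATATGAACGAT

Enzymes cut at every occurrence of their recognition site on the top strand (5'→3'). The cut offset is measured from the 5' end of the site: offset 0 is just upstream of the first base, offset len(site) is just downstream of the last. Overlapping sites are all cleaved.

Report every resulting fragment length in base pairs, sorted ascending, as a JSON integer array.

[5,5,5,6,32]

Per-enzyme occurrences:
  OquX (CTATA, off=5): starts [16] → cuts [21]
  GruX (GGCCG, off=5): starts [10, 21] → cuts [15, 26]
  SqiVI (GGTTCAA, off=0): starts [36] → cuts [36]
  TgoI (TGGG, off=2): no sites
  PtaII (TAGACCG, off=4): starts [27] → cuts [31]

Pooled cuts: [15, 21, 26, 31, 36]

Fragments:
  15→21: 6 bp
  21→26: 5 bp
  26→31: 5 bp
  31→36: 5 bp
  36→15 (wrap): 53-36+15 = 32 bp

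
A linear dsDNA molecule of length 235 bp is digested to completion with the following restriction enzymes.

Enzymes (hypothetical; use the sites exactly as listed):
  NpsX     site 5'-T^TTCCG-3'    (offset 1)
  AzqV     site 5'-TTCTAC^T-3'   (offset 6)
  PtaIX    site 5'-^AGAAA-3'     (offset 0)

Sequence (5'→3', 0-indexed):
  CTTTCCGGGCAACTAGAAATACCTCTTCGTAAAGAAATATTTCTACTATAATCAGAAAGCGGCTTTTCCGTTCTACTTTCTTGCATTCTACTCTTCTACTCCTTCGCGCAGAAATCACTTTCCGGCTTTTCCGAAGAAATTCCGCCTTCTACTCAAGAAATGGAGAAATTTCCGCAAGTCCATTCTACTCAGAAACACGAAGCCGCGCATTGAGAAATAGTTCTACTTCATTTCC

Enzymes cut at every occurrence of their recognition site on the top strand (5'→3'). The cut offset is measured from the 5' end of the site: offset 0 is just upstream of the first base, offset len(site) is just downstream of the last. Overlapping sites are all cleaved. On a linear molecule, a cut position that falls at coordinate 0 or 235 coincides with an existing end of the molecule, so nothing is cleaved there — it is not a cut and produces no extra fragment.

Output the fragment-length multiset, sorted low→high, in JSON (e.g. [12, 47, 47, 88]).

Site scan:
  NpsX (TTTCCG, off=1): starts [1, 64, 118, 127, 168] → cuts [2, 65, 119, 128, 169]
  AzqV (TTCTACT, off=6): starts [40, 70, 85, 93, 146, 182, 220] → cuts [46, 76, 91, 99, 152, 188, 226]
  PtaIX (AGAAA, off=0): starts [14, 32, 53, 109, 134, 155, 163, 190, 212] → cuts [14, 32, 53, 109, 134, 155, 163, 190, 212]

All cut coordinates (distinct, sorted): [2, 14, 32, 46, 53, 65, 76, 91, 99, 109, 119, 128, 134, 152, 155, 163, 169, 188, 190, 212, 226]

Fragment lengths:
  [0,2): 2 bp
  [2,14): 12 bp
  [14,32): 18 bp
  [32,46): 14 bp
  [46,53): 7 bp
  [53,65): 12 bp
  [65,76): 11 bp
  [76,91): 15 bp
  [91,99): 8 bp
  [99,109): 10 bp
  [109,119): 10 bp
  [119,128): 9 bp
  [128,134): 6 bp
  [134,152): 18 bp
  [152,155): 3 bp
  [155,163): 8 bp
  [163,169): 6 bp
  [169,188): 19 bp
  [188,190): 2 bp
  [190,212): 22 bp
  [212,226): 14 bp
  [226,235): 9 bp

[2,2,3,6,6,7,8,8,9,9,10,10,11,12,12,14,14,15,18,18,19,22]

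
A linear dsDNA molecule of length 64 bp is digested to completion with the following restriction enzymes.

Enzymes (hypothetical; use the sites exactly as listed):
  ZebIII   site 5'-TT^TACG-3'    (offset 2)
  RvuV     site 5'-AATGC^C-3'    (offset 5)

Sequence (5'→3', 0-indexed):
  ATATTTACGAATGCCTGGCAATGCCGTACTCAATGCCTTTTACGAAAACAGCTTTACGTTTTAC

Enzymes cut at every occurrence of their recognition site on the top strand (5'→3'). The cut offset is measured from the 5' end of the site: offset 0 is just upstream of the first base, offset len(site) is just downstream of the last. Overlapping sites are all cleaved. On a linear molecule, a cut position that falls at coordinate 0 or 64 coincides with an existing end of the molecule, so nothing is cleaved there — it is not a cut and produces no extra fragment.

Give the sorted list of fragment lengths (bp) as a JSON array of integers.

Scan for sites:
  ZebIII (TTTACG, off=2): starts [3, 38, 52] → cuts [5, 40, 54]
  RvuV (AATGCC, off=5): starts [9, 19, 31] → cuts [14, 24, 36]

All cut coordinates (distinct, sorted): [5, 14, 24, 36, 40, 54]

Fragments:
  [0,5): 5 bp
  [5,14): 9 bp
  [14,24): 10 bp
  [24,36): 12 bp
  [36,40): 4 bp
  [40,54): 14 bp
  [54,64): 10 bp

[4,5,9,10,10,12,14]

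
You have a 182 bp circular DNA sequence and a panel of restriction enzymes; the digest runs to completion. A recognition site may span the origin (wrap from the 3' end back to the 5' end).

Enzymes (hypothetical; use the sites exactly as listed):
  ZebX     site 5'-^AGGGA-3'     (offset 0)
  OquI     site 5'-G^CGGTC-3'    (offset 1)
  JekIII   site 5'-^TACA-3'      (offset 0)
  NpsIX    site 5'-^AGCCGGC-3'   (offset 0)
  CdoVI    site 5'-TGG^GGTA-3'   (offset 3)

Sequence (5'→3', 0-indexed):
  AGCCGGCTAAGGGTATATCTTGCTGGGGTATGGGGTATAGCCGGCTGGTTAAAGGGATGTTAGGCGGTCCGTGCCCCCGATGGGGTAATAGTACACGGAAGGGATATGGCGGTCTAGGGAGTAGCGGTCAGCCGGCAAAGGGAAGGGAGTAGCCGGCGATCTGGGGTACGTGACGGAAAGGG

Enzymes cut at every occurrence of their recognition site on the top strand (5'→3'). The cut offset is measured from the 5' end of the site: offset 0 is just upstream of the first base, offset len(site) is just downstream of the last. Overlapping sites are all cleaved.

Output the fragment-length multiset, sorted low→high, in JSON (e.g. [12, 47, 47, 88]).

[4,5,5,5,6,7,7,8,8,9,9,10,12,14,14,14,19,26]

Per-enzyme occurrences:
  ZebX (AGGGA, off=0): starts [52, 99, 115, 138, 143, 178] → cuts [52, 99, 115, 138, 143, 178]
  OquI (GCGGTC, off=1): starts [63, 108, 123] → cuts [64, 109, 124]
  JekIII (TACA, off=0): starts [91] → cuts [91]
  NpsIX (AGCCGGC, off=0): starts [0, 38, 129, 150] → cuts [0, 38, 129, 150]
  CdoVI (TGGGGTA, off=3): starts [23, 30, 80, 161] → cuts [26, 33, 83, 164]

Pooled cuts: [0, 26, 33, 38, 52, 64, 83, 91, 99, 109, 115, 124, 129, 138, 143, 150, 164, 178]

Fragments:
  0→26: 26 bp
  26→33: 7 bp
  33→38: 5 bp
  38→52: 14 bp
  52→64: 12 bp
  64→83: 19 bp
  83→91: 8 bp
  91→99: 8 bp
  99→109: 10 bp
  109→115: 6 bp
  115→124: 9 bp
  124→129: 5 bp
  129→138: 9 bp
  138→143: 5 bp
  143→150: 7 bp
  150→164: 14 bp
  164→178: 14 bp
  178→0 (wrap): 182-178+0 = 4 bp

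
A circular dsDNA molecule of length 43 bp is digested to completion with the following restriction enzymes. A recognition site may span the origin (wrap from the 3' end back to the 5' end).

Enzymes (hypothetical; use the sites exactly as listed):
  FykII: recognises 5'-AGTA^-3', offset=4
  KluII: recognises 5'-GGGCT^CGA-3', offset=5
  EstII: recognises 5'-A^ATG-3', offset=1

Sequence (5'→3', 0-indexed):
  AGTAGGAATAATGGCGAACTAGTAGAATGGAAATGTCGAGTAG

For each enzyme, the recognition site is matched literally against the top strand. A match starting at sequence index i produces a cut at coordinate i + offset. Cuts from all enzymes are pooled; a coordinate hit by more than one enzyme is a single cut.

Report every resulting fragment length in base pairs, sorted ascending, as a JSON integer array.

Site scan:
  FykII (AGTA, off=4): starts [0, 20, 38] → cuts [4, 24, 42]
  KluII (GGGCTCGA, off=5): no sites
  EstII (AATG, off=1): starts [9, 25, 31] → cuts [10, 26, 32]

All cut coordinates (distinct, sorted): [4, 10, 24, 26, 32, 42]

Fragments:
  4→10: 6 bp
  10→24: 14 bp
  24→26: 2 bp
  26→32: 6 bp
  32→42: 10 bp
  42→4 (wrap): 43-42+4 = 5 bp

[2,5,6,6,10,14]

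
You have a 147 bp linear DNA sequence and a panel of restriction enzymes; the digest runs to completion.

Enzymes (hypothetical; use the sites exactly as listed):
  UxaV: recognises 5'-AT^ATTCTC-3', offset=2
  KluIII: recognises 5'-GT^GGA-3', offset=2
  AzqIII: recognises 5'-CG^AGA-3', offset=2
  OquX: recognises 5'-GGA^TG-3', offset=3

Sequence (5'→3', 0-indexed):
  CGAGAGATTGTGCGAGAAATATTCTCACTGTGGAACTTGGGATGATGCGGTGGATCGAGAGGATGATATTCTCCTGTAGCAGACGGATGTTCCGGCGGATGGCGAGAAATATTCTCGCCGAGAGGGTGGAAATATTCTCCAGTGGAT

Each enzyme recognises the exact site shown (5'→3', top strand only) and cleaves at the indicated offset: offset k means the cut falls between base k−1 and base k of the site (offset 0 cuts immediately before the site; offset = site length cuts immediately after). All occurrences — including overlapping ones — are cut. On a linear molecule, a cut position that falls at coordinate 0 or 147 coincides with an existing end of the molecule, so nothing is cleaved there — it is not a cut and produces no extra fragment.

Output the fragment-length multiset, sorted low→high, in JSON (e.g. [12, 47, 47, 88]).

[2,4,4,5,6,6,6,6,6,7,9,10,10,11,11,12,12,20]

Site scan:
  UxaV ATATTCTC/2: at [18, 65, 108, 131] ⇒ [20, 67, 110, 133]
  KluIII GTGGA/2: at [29, 49, 125, 141] ⇒ [31, 51, 127, 143]
  AzqIII CGAGA/2: at [0, 12, 55, 102, 118] ⇒ [2, 14, 57, 104, 120]
  OquX GGATG/3: at [39, 60, 84, 96] ⇒ [42, 63, 87, 99]

All cut coordinates (distinct, sorted): [2, 14, 20, 31, 42, 51, 57, 63, 67, 87, 99, 104, 110, 120, 127, 133, 143]

Fragment lengths:
  [0,2): 2 bp
  [2,14): 12 bp
  [14,20): 6 bp
  [20,31): 11 bp
  [31,42): 11 bp
  [42,51): 9 bp
  [51,57): 6 bp
  [57,63): 6 bp
  [63,67): 4 bp
  [67,87): 20 bp
  [87,99): 12 bp
  [99,104): 5 bp
  [104,110): 6 bp
  [110,120): 10 bp
  [120,127): 7 bp
  [127,133): 6 bp
  [133,143): 10 bp
  [143,147): 4 bp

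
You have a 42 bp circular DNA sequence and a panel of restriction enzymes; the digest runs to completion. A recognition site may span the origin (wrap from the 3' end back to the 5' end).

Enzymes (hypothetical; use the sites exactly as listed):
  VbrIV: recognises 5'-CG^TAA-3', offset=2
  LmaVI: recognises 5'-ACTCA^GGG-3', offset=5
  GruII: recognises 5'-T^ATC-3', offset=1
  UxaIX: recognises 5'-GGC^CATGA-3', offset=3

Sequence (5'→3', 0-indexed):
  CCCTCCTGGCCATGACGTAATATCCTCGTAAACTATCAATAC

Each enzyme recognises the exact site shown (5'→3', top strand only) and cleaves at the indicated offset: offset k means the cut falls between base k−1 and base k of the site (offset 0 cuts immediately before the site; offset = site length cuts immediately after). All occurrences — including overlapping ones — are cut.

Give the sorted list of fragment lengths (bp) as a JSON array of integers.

[4,6,7,7,18]

Scan for sites:
  VbrIV (CGTAA, off=2): starts [15, 26] → cuts [17, 28]
  LmaVI (ACTCAGGG, off=5): no sites
  GruII (TATC, off=1): starts [20, 33] → cuts [21, 34]
  UxaIX (GGCCATGA, off=3): starts [7] → cuts [10]

Pooled cuts: [10, 17, 21, 28, 34]

Fragment lengths:
  10→17: 7 bp
  17→21: 4 bp
  21→28: 7 bp
  28→34: 6 bp
  34→10 (wrap): 42-34+10 = 18 bp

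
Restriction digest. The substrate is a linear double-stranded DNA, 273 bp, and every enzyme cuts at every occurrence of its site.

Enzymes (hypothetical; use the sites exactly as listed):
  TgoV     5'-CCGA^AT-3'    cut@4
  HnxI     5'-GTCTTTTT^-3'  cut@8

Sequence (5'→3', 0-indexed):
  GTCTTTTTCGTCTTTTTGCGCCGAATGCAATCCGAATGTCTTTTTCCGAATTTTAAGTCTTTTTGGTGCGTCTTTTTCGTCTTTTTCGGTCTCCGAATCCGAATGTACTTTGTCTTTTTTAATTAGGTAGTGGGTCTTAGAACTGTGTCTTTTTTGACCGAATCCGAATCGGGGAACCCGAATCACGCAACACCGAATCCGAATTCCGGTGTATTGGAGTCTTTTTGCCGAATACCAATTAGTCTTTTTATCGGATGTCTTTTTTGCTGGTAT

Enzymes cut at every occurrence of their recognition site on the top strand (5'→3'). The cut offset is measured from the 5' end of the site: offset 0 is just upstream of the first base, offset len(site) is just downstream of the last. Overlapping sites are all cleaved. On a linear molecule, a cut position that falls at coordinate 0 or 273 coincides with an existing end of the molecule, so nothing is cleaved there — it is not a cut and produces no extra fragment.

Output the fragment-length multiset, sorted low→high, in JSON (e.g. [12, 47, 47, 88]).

[4,5,6,6,6,7,7,8,9,9,9,10,10,11,13,14,15,15,15,17,18,24,35]

Scan for sites:
  TgoV CCGAAT/4: at [20, 31, 45, 92, 98, 157, 163, 177, 192, 198, 227] ⇒ [24, 35, 49, 96, 102, 161, 167, 181, 196, 202, 231]
  HnxI GTCTTTTT/8: at [0, 9, 37, 56, 69, 78, 111, 146, 218, 241, 256] ⇒ [8, 17, 45, 64, 77, 86, 119, 154, 226, 249, 264]

Pooled cuts: [8, 17, 24, 35, 45, 49, 64, 77, 86, 96, 102, 119, 154, 161, 167, 181, 196, 202, 226, 231, 249, 264]

Fragment lengths:
  [0,8): 8 bp
  [8,17): 9 bp
  [17,24): 7 bp
  [24,35): 11 bp
  [35,45): 10 bp
  [45,49): 4 bp
  [49,64): 15 bp
  [64,77): 13 bp
  [77,86): 9 bp
  [86,96): 10 bp
  [96,102): 6 bp
  [102,119): 17 bp
  [119,154): 35 bp
  [154,161): 7 bp
  [161,167): 6 bp
  [167,181): 14 bp
  [181,196): 15 bp
  [196,202): 6 bp
  [202,226): 24 bp
  [226,231): 5 bp
  [231,249): 18 bp
  [249,264): 15 bp
  [264,273): 9 bp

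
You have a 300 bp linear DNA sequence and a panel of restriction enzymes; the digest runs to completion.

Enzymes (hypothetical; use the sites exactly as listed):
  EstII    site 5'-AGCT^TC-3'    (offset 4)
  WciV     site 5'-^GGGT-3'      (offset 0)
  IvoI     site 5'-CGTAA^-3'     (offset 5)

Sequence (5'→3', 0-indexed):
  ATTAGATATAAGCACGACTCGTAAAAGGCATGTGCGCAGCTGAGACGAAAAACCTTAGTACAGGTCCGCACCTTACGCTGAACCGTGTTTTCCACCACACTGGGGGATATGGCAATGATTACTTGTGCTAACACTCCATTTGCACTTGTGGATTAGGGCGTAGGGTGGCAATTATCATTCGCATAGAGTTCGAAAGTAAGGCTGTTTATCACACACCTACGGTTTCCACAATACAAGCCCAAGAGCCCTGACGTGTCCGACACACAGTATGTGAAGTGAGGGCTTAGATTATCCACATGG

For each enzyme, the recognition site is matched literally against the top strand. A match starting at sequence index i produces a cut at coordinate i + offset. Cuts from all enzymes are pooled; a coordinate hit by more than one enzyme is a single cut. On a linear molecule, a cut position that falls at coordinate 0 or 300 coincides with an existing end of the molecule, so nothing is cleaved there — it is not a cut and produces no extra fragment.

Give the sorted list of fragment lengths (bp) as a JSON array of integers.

Site scan:
  EstII (AGCTTC, off=4): no sites
  WciV (GGGT, off=0): starts [162] → cuts [162]
  IvoI (CGTAA, off=5): starts [19] → cuts [24]

All cut coordinates (distinct, sorted): [24, 162]

Fragment lengths:
  [0,24): 24 bp
  [24,162): 138 bp
  [162,300): 138 bp

[24,138,138]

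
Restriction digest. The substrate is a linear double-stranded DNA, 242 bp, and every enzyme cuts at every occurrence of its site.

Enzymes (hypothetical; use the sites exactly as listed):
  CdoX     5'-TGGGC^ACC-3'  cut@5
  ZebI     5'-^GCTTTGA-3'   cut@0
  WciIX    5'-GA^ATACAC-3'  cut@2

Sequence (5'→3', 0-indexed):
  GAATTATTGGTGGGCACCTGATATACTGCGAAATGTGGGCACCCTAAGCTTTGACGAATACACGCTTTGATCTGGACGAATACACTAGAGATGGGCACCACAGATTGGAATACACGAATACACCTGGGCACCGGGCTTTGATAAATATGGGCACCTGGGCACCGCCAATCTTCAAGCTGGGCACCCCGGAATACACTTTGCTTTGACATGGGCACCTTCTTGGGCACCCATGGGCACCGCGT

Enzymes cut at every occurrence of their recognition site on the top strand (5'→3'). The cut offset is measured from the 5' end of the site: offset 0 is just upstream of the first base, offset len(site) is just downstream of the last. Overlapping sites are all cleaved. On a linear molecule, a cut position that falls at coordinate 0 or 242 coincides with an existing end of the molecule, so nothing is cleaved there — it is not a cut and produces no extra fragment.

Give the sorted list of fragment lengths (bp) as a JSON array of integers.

Per-enzyme occurrences:
  CdoX (TGGGCACC, off=5): starts [10, 35, 91, 124, 147, 155, 177, 208, 220, 230] → cuts [15, 40, 96, 129, 152, 160, 182, 213, 225, 235]
  ZebI (GCTTTGA, off=0): starts [47, 63, 134, 199] → cuts [47, 63, 134, 199]
  WciIX (GAATACAC, off=2): starts [55, 77, 107, 115, 188] → cuts [57, 79, 109, 117, 190]

All cut coordinates (distinct, sorted): [15, 40, 47, 57, 63, 79, 96, 109, 117, 129, 134, 152, 160, 182, 190, 199, 213, 225, 235]

Fragment lengths:
  [0,15): 15 bp
  [15,40): 25 bp
  [40,47): 7 bp
  [47,57): 10 bp
  [57,63): 6 bp
  [63,79): 16 bp
  [79,96): 17 bp
  [96,109): 13 bp
  [109,117): 8 bp
  [117,129): 12 bp
  [129,134): 5 bp
  [134,152): 18 bp
  [152,160): 8 bp
  [160,182): 22 bp
  [182,190): 8 bp
  [190,199): 9 bp
  [199,213): 14 bp
  [213,225): 12 bp
  [225,235): 10 bp
  [235,242): 7 bp

[5,6,7,7,8,8,8,9,10,10,12,12,13,14,15,16,17,18,22,25]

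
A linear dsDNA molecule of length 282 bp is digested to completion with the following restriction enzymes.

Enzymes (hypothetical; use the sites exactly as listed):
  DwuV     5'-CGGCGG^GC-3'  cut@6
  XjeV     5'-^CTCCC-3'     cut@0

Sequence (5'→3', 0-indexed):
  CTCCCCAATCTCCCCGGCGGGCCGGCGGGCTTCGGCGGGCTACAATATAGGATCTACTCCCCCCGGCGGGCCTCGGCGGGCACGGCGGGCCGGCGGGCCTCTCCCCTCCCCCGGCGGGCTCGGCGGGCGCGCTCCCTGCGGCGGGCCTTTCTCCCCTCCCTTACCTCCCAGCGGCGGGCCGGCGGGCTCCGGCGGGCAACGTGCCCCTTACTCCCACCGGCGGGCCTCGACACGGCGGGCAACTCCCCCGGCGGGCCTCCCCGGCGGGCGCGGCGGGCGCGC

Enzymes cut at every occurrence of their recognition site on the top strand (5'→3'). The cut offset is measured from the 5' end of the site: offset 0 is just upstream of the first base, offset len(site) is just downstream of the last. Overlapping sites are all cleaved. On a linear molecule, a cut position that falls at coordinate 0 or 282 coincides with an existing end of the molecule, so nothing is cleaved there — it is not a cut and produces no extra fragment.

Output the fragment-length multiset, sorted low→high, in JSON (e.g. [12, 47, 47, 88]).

[2,4,4,5,5,5,6,6,8,8,8,9,9,9,9,9,10,10,10,11,11,12,12,13,13,13,13,15,15,18]

Per-enzyme occurrences:
  DwuV (CGGCGGGC, off=6): starts [14, 22, 32, 63, 73, 82, 90, 111, 120, 138, 171, 179, 189, 217, 232, 248, 261, 270] → cuts [20, 28, 38, 69, 79, 88, 96, 117, 126, 144, 177, 185, 195, 223, 238, 254, 267, 276]
  XjeV (CTCCC, off=0): starts [0, 9, 56, 100, 105, 131, 150, 155, 164, 210, 242, 256] → cuts [9, 56, 100, 105, 131, 150, 155, 164, 210, 242, 256] (position 0 is a terminus of the linear molecule — no cut)

Pooled cuts: [9, 20, 28, 38, 56, 69, 79, 88, 96, 100, 105, 117, 126, 131, 144, 150, 155, 164, 177, 185, 195, 210, 223, 238, 242, 254, 256, 267, 276]

Fragment lengths:
  [0,9): 9 bp
  [9,20): 11 bp
  [20,28): 8 bp
  [28,38): 10 bp
  [38,56): 18 bp
  [56,69): 13 bp
  [69,79): 10 bp
  [79,88): 9 bp
  [88,96): 8 bp
  [96,100): 4 bp
  [100,105): 5 bp
  [105,117): 12 bp
  [117,126): 9 bp
  [126,131): 5 bp
  [131,144): 13 bp
  [144,150): 6 bp
  [150,155): 5 bp
  [155,164): 9 bp
  [164,177): 13 bp
  [177,185): 8 bp
  [185,195): 10 bp
  [195,210): 15 bp
  [210,223): 13 bp
  [223,238): 15 bp
  [238,242): 4 bp
  [242,254): 12 bp
  [254,256): 2 bp
  [256,267): 11 bp
  [267,276): 9 bp
  [276,282): 6 bp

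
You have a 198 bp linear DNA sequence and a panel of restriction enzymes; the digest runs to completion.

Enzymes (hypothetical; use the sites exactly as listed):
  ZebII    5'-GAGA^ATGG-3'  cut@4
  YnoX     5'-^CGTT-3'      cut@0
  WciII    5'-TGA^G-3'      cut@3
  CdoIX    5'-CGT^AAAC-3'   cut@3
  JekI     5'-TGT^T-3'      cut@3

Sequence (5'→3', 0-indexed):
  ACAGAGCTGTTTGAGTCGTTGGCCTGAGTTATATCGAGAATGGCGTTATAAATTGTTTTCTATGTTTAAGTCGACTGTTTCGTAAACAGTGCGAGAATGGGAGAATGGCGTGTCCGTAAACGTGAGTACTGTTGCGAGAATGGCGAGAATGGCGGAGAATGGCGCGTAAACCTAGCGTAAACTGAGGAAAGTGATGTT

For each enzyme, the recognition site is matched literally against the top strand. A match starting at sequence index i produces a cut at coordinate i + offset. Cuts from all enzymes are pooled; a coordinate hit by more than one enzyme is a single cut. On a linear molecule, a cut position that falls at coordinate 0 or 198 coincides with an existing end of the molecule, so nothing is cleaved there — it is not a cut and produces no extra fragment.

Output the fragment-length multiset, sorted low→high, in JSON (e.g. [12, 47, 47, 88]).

Site scan:
  ZebII (GAGAATGG, off=4): starts [35, 92, 100, 135, 144, 154] → cuts [39, 96, 104, 139, 148, 158]
  YnoX (CGTT, off=0): starts [16, 43] → cuts [16, 43]
  WciII (TGAG, off=3): starts [11, 24, 122, 182] → cuts [14, 27, 125, 185]
  CdoIX (CGTAAAC, off=3): starts [80, 114, 164, 175] → cuts [83, 117, 167, 178]
  JekI (TGTT, off=3): starts [7, 53, 62, 75, 129, 194] → cuts [10, 56, 65, 78, 132, 197]

All cut coordinates (distinct, sorted): [10, 14, 16, 27, 39, 43, 56, 65, 78, 83, 96, 104, 117, 125, 132, 139, 148, 158, 167, 178, 185, 197]

Fragment lengths:
  [0,10): 10 bp
  [10,14): 4 bp
  [14,16): 2 bp
  [16,27): 11 bp
  [27,39): 12 bp
  [39,43): 4 bp
  [43,56): 13 bp
  [56,65): 9 bp
  [65,78): 13 bp
  [78,83): 5 bp
  [83,96): 13 bp
  [96,104): 8 bp
  [104,117): 13 bp
  [117,125): 8 bp
  [125,132): 7 bp
  [132,139): 7 bp
  [139,148): 9 bp
  [148,158): 10 bp
  [158,167): 9 bp
  [167,178): 11 bp
  [178,185): 7 bp
  [185,197): 12 bp
  [197,198): 1 bp

[1,2,4,4,5,7,7,7,8,8,9,9,9,10,10,11,11,12,12,13,13,13,13]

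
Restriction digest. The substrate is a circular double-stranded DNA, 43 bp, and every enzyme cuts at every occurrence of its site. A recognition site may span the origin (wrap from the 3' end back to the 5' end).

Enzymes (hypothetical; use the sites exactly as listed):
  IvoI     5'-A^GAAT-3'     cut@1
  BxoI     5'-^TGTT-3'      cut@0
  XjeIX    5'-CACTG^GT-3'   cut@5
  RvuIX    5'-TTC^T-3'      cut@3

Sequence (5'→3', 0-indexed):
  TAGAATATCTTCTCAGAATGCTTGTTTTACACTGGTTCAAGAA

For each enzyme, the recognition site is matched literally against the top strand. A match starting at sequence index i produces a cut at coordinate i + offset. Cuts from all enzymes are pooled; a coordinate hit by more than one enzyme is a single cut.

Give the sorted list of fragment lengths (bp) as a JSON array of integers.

Per-enzyme occurrences:
  IvoI AGAAT/1: at [1, 14, 39] ⇒ [2, 15, 40]
  BxoI TGTT/0: at [22] ⇒ [22]
  XjeIX CACTGGT/5: at [29] ⇒ [34]
  RvuIX TTCT/3: at [9] ⇒ [12]

Pooled cuts: [2, 12, 15, 22, 34, 40]

Fragments:
  2→12: 10 bp
  12→15: 3 bp
  15→22: 7 bp
  22→34: 12 bp
  34→40: 6 bp
  40→2 (wrap): 43-40+2 = 5 bp

[3,5,6,7,10,12]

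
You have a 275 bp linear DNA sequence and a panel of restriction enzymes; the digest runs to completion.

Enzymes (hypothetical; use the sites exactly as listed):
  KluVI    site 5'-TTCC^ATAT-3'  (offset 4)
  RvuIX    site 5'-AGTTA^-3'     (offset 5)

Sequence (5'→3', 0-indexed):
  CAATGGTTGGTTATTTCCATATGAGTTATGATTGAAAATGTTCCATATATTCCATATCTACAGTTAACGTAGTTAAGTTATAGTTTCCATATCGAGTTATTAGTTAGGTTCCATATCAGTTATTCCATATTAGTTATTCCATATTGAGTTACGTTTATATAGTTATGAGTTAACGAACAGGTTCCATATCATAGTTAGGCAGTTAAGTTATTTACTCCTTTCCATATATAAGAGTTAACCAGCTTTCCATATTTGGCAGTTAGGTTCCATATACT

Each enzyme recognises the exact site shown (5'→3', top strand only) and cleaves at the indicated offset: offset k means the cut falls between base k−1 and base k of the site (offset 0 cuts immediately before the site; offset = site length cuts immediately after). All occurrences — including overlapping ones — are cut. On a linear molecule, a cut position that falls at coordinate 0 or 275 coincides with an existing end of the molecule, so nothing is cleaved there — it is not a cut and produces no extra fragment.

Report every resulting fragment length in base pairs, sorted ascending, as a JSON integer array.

[4,4,5,5,6,6,7,7,7,8,8,9,9,10,10,10,11,11,11,12,13,13,13,14,14,14,16,18]

Scan for sites:
  KluVI (TTCCATAT, off=4): starts [14, 40, 49, 84, 108, 122, 136, 181, 219, 244, 264] → cuts [18, 44, 53, 88, 112, 126, 140, 185, 223, 248, 268]
  RvuIX (AGTTA, off=5): starts [23, 61, 70, 75, 94, 101, 117, 131, 146, 160, 167, 192, 200, 205, 232, 257] → cuts [28, 66, 75, 80, 99, 106, 122, 136, 151, 165, 172, 197, 205, 210, 237, 262]

All cut coordinates (distinct, sorted): [18, 28, 44, 53, 66, 75, 80, 88, 99, 106, 112, 122, 126, 136, 140, 151, 165, 172, 185, 197, 205, 210, 223, 237, 248, 262, 268]

Fragments:
  [0,18): 18 bp
  [18,28): 10 bp
  [28,44): 16 bp
  [44,53): 9 bp
  [53,66): 13 bp
  [66,75): 9 bp
  [75,80): 5 bp
  [80,88): 8 bp
  [88,99): 11 bp
  [99,106): 7 bp
  [106,112): 6 bp
  [112,122): 10 bp
  [122,126): 4 bp
  [126,136): 10 bp
  [136,140): 4 bp
  [140,151): 11 bp
  [151,165): 14 bp
  [165,172): 7 bp
  [172,185): 13 bp
  [185,197): 12 bp
  [197,205): 8 bp
  [205,210): 5 bp
  [210,223): 13 bp
  [223,237): 14 bp
  [237,248): 11 bp
  [248,262): 14 bp
  [262,268): 6 bp
  [268,275): 7 bp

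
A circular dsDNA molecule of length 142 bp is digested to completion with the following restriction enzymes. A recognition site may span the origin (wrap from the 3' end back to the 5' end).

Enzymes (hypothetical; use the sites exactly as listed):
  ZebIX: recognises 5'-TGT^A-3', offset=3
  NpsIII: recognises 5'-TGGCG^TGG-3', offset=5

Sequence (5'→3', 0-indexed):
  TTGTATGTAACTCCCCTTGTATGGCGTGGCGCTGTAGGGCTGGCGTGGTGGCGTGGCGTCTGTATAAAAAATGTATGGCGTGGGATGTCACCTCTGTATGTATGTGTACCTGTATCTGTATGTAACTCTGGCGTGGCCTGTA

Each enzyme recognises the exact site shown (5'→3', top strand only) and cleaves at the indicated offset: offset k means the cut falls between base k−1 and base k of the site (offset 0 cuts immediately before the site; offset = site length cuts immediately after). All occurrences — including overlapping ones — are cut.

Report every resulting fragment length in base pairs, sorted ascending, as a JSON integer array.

[4,4,4,5,6,6,6,6,6,8,8,9,10,10,10,11,12,17]

Scan for sites:
  ZebIX (TGTA, off=3): starts [1, 5, 17, 32, 60, 71, 94, 98, 104, 110, 116, 120, 138] → cuts [4, 8, 20, 35, 63, 74, 97, 101, 107, 113, 119, 123, 141]
  NpsIII (TGGCGTGG, off=5): starts [21, 40, 48, 75, 128] → cuts [26, 45, 53, 80, 133]

Pooled cuts: [4, 8, 20, 26, 35, 45, 53, 63, 74, 80, 97, 101, 107, 113, 119, 123, 133, 141]

Fragments:
  4→8: 4 bp
  8→20: 12 bp
  20→26: 6 bp
  26→35: 9 bp
  35→45: 10 bp
  45→53: 8 bp
  53→63: 10 bp
  63→74: 11 bp
  74→80: 6 bp
  80→97: 17 bp
  97→101: 4 bp
  101→107: 6 bp
  107→113: 6 bp
  113→119: 6 bp
  119→123: 4 bp
  123→133: 10 bp
  133→141: 8 bp
  141→4 (wrap): 142-141+4 = 5 bp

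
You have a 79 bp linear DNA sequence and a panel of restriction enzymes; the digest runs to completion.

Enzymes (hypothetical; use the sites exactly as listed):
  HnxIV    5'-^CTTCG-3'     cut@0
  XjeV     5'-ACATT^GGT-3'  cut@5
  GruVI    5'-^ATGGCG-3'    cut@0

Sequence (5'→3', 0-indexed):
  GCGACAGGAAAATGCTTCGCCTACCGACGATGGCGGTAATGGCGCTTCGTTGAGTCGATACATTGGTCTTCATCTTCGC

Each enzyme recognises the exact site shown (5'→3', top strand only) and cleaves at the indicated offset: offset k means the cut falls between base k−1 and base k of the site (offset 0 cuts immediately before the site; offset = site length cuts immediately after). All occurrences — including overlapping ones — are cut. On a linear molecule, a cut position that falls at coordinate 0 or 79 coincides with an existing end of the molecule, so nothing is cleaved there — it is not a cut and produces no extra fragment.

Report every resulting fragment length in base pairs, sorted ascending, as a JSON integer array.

Per-enzyme occurrences:
  HnxIV CTTCG/0: at [14, 44, 73] ⇒ [14, 44, 73]
  XjeV ACATTGGT/5: at [59] ⇒ [64]
  GruVI ATGGCG/0: at [29, 38] ⇒ [29, 38]

Pooled cuts: [14, 29, 38, 44, 64, 73]

Fragment lengths:
  [0,14): 14 bp
  [14,29): 15 bp
  [29,38): 9 bp
  [38,44): 6 bp
  [44,64): 20 bp
  [64,73): 9 bp
  [73,79): 6 bp

[6,6,9,9,14,15,20]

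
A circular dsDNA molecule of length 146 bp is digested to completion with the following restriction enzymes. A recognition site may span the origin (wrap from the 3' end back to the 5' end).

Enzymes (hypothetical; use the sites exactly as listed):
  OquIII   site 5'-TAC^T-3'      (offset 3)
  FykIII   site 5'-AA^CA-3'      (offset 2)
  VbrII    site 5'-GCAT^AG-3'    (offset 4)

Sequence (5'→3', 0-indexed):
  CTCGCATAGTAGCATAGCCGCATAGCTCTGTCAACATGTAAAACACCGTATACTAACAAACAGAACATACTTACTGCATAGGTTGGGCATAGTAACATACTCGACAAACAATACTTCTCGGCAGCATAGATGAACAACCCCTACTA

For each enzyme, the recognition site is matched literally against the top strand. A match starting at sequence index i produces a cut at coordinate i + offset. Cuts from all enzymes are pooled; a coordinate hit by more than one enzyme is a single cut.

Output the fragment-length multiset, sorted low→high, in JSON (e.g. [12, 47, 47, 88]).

[3,3,4,4,5,5,5,5,5,6,6,7,8,8,8,9,10,10,11,11,13]

Scan for sites:
  OquIII (TACT, off=3): starts [50, 67, 71, 97, 111, 141, 144] → cuts [1, 53, 70, 74, 100, 114, 144]
  FykIII (AACA, off=2): starts [32, 41, 54, 58, 63, 93, 106, 132] → cuts [34, 43, 56, 60, 65, 95, 108, 134]
  VbrII (GCATAG, off=4): starts [3, 11, 19, 75, 86, 123] → cuts [7, 15, 23, 79, 90, 127]

Pooled cuts: [1, 7, 15, 23, 34, 43, 53, 56, 60, 65, 70, 74, 79, 90, 95, 100, 108, 114, 127, 134, 144]

Fragments:
  1→7: 6 bp
  7→15: 8 bp
  15→23: 8 bp
  23→34: 11 bp
  34→43: 9 bp
  43→53: 10 bp
  53→56: 3 bp
  56→60: 4 bp
  60→65: 5 bp
  65→70: 5 bp
  70→74: 4 bp
  74→79: 5 bp
  79→90: 11 bp
  90→95: 5 bp
  95→100: 5 bp
  100→108: 8 bp
  108→114: 6 bp
  114→127: 13 bp
  127→134: 7 bp
  134→144: 10 bp
  144→1 (wrap): 146-144+1 = 3 bp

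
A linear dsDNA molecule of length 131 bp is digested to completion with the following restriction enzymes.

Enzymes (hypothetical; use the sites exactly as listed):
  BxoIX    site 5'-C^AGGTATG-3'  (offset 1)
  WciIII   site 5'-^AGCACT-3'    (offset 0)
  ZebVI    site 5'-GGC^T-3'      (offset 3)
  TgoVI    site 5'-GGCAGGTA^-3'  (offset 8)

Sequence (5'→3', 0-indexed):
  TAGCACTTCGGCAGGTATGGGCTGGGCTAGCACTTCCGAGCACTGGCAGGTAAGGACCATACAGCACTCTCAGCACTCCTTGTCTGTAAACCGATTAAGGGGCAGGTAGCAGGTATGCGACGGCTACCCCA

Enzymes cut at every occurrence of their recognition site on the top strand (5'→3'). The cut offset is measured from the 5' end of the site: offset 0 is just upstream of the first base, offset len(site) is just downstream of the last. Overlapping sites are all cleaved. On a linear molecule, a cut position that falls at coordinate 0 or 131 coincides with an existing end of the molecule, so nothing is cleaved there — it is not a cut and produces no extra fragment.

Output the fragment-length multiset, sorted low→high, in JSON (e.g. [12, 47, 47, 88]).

[1,1,2,5,5,5,7,9,10,10,11,14,14,37]

Scan for sites:
  BxoIX CAGGTATG/1: at [11, 109] ⇒ [12, 110]
  WciIII AGCACT/0: at [1, 28, 38, 62, 71] ⇒ [1, 28, 38, 62, 71]
  ZebVI GGCT/3: at [19, 24, 121] ⇒ [22, 27, 124]
  TgoVI GGCAGGTA/8: at [9, 44, 100] ⇒ [17, 52, 108]

Pooled cuts: [1, 12, 17, 22, 27, 28, 38, 52, 62, 71, 108, 110, 124]

Fragments:
  [0,1): 1 bp
  [1,12): 11 bp
  [12,17): 5 bp
  [17,22): 5 bp
  [22,27): 5 bp
  [27,28): 1 bp
  [28,38): 10 bp
  [38,52): 14 bp
  [52,62): 10 bp
  [62,71): 9 bp
  [71,108): 37 bp
  [108,110): 2 bp
  [110,124): 14 bp
  [124,131): 7 bp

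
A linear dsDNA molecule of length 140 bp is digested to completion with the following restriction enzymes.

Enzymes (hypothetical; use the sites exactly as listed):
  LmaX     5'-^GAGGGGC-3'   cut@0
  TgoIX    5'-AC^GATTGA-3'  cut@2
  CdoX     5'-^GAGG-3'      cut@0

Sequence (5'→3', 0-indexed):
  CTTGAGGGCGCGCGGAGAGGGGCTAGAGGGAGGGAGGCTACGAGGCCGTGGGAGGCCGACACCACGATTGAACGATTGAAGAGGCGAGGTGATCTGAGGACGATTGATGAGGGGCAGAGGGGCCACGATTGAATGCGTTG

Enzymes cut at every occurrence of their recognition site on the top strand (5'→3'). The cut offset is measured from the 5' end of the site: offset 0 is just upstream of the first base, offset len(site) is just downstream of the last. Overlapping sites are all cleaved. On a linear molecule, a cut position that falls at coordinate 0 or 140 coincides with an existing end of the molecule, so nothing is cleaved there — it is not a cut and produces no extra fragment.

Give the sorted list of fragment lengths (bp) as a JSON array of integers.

[3,4,4,5,6,7,7,8,8,8,9,10,10,10,13,14,14]

Per-enzyme occurrences:
  LmaX (GAGGGGC, off=0): starts [16, 108, 116] → cuts [16, 108, 116]
  TgoIX (ACGATTGA, off=2): starts [63, 71, 99, 124] → cuts [65, 73, 101, 126]
  CdoX (GAGG, off=0): starts [3, 16, 25, 29, 33, 41, 51, 80, 85, 95, 108, 116] → cuts [3, 16, 25, 29, 33, 41, 51, 80, 85, 95, 108, 116]

All cut coordinates (distinct, sorted): [3, 16, 25, 29, 33, 41, 51, 65, 73, 80, 85, 95, 101, 108, 116, 126]

Fragments:
  [0,3): 3 bp
  [3,16): 13 bp
  [16,25): 9 bp
  [25,29): 4 bp
  [29,33): 4 bp
  [33,41): 8 bp
  [41,51): 10 bp
  [51,65): 14 bp
  [65,73): 8 bp
  [73,80): 7 bp
  [80,85): 5 bp
  [85,95): 10 bp
  [95,101): 6 bp
  [101,108): 7 bp
  [108,116): 8 bp
  [116,126): 10 bp
  [126,140): 14 bp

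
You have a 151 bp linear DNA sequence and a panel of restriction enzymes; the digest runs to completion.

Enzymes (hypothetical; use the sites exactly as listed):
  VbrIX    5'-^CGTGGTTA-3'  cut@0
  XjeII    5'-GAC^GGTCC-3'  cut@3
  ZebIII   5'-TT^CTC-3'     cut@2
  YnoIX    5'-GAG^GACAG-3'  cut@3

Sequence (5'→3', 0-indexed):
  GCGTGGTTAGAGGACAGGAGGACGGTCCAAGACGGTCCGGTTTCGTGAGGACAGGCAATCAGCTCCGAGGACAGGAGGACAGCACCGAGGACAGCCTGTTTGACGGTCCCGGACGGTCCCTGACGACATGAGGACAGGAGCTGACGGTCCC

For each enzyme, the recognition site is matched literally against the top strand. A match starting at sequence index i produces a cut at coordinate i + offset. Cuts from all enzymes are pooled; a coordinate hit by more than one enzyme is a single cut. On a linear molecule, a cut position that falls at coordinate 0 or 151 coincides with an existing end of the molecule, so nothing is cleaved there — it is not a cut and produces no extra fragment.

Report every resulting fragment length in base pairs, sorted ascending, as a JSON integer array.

Per-enzyme occurrences:
  VbrIX (CGTGGTTA, off=0): starts [1] → cuts [1]
  XjeII (GACGGTCC, off=3): starts [20, 30, 101, 111, 142] → cuts [23, 33, 104, 114, 145]
  ZebIII (TTCTC, off=2): no sites
  YnoIX (GAGGACAG, off=3): starts [9, 46, 66, 74, 86, 129] → cuts [12, 49, 69, 77, 89, 132]

Pooled cuts: [1, 12, 23, 33, 49, 69, 77, 89, 104, 114, 132, 145]

Fragments:
  [0,1): 1 bp
  [1,12): 11 bp
  [12,23): 11 bp
  [23,33): 10 bp
  [33,49): 16 bp
  [49,69): 20 bp
  [69,77): 8 bp
  [77,89): 12 bp
  [89,104): 15 bp
  [104,114): 10 bp
  [114,132): 18 bp
  [132,145): 13 bp
  [145,151): 6 bp

[1,6,8,10,10,11,11,12,13,15,16,18,20]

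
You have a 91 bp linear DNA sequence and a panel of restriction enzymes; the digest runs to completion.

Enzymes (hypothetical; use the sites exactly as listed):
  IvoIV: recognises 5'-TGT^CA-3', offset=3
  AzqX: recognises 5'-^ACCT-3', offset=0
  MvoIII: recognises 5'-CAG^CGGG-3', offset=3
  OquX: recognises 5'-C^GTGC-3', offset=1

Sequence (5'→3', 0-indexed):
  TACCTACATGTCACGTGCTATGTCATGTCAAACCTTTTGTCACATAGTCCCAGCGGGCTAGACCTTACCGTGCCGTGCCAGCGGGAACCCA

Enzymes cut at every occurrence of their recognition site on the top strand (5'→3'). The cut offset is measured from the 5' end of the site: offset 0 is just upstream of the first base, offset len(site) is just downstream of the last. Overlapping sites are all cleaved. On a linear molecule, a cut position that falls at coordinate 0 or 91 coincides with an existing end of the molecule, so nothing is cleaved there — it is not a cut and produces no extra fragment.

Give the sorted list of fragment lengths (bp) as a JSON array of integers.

Per-enzyme occurrences:
  IvoIV (TGTCA, off=3): starts [8, 20, 25, 37] → cuts [11, 23, 28, 40]
  AzqX (ACCT, off=0): starts [1, 31, 61] → cuts [1, 31, 61]
  MvoIII (CAGCGGG, off=3): starts [50, 78] → cuts [53, 81]
  OquX (CGTGC, off=1): starts [13, 68, 73] → cuts [14, 69, 74]

All cut coordinates (distinct, sorted): [1, 11, 14, 23, 28, 31, 40, 53, 61, 69, 74, 81]

Fragment lengths:
  [0,1): 1 bp
  [1,11): 10 bp
  [11,14): 3 bp
  [14,23): 9 bp
  [23,28): 5 bp
  [28,31): 3 bp
  [31,40): 9 bp
  [40,53): 13 bp
  [53,61): 8 bp
  [61,69): 8 bp
  [69,74): 5 bp
  [74,81): 7 bp
  [81,91): 10 bp

[1,3,3,5,5,7,8,8,9,9,10,10,13]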